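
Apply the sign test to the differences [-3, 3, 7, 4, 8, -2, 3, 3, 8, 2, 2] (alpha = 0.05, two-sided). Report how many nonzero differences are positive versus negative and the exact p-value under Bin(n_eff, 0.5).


Step 1: Discard zero differences. Original n = 11; n_eff = number of nonzero differences = 11.
Nonzero differences (with sign): -3, +3, +7, +4, +8, -2, +3, +3, +8, +2, +2
Step 2: Count signs: positive = 9, negative = 2.
Step 3: Under H0: P(positive) = 0.5, so the number of positives S ~ Bin(11, 0.5).
Step 4: Two-sided exact p-value = sum of Bin(11,0.5) probabilities at or below the observed probability = 0.065430.
Step 5: alpha = 0.05. fail to reject H0.

n_eff = 11, pos = 9, neg = 2, p = 0.065430, fail to reject H0.


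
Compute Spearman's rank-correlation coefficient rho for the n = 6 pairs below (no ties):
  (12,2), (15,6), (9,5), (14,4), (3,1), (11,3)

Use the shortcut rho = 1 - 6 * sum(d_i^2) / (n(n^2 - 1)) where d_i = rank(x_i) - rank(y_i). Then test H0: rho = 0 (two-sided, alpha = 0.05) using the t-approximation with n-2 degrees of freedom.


Step 1: Rank x and y separately (midranks; no ties here).
rank(x): 12->4, 15->6, 9->2, 14->5, 3->1, 11->3
rank(y): 2->2, 6->6, 5->5, 4->4, 1->1, 3->3
Step 2: d_i = R_x(i) - R_y(i); compute d_i^2.
  (4-2)^2=4, (6-6)^2=0, (2-5)^2=9, (5-4)^2=1, (1-1)^2=0, (3-3)^2=0
sum(d^2) = 14.
Step 3: rho = 1 - 6*14 / (6*(6^2 - 1)) = 1 - 84/210 = 0.600000.
Step 4: Under H0, t = rho * sqrt((n-2)/(1-rho^2)) = 1.5000 ~ t(4).
Step 5: Two-sided p-value from the t-distribution with 4 df = 0.208000.
Step 6: alpha = 0.05. fail to reject H0.

rho = 0.6000, p = 0.208000, fail to reject H0 at alpha = 0.05.


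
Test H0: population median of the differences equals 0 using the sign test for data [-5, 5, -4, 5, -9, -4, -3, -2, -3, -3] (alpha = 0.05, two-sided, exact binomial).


Step 1: Discard zero differences. Original n = 10; n_eff = number of nonzero differences = 10.
Nonzero differences (with sign): -5, +5, -4, +5, -9, -4, -3, -2, -3, -3
Step 2: Count signs: positive = 2, negative = 8.
Step 3: Under H0: P(positive) = 0.5, so the number of positives S ~ Bin(10, 0.5).
Step 4: Two-sided exact p-value = sum of Bin(10,0.5) probabilities at or below the observed probability = 0.109375.
Step 5: alpha = 0.05. fail to reject H0.

n_eff = 10, pos = 2, neg = 8, p = 0.109375, fail to reject H0.


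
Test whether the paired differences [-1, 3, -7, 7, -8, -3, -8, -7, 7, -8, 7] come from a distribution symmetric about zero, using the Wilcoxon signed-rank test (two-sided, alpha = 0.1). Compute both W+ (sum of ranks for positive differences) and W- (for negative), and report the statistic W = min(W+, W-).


Step 1: Drop any zero differences (none here) and take |d_i|.
|d| = [1, 3, 7, 7, 8, 3, 8, 7, 7, 8, 7]
Step 2: Midrank |d_i| (ties get averaged ranks).
ranks: |1|->1, |3|->2.5, |7|->6, |7|->6, |8|->10, |3|->2.5, |8|->10, |7|->6, |7|->6, |8|->10, |7|->6
Step 3: Attach original signs; sum ranks with positive sign and with negative sign.
W+ = 2.5 + 6 + 6 + 6 = 20.5
W- = 1 + 6 + 10 + 2.5 + 10 + 6 + 10 = 45.5
(Check: W+ + W- = 66 should equal n(n+1)/2 = 66.)
Step 4: Test statistic W = min(W+, W-) = 20.5.
Step 5: Ties in |d|, so use the tie-corrected normal approximation.
        E[W] = n(n+1)/4 = 11*12/4 = 33.
        Tie groups: |d|=3 (t=2), |d|=7 (t=5), |d|=8 (t=3); sum(t^3 - t) = 150.
        Var[W] = n(n+1)(2n+1)/24 - sum(t^3-t)/48 = 3036/24 - 150/48 = 123.375.
        z = (W - E[W]) / sqrt(Var[W]) = (20.5 - 33) / 11.1074 = -1.1254.
        Two-sided p = 2*Phi(z) = 0.260431.
Step 6: alpha = 0.1. fail to reject H0.

W+ = 20.5, W- = 45.5, W = min = 20.5, p = 0.260431, fail to reject H0.


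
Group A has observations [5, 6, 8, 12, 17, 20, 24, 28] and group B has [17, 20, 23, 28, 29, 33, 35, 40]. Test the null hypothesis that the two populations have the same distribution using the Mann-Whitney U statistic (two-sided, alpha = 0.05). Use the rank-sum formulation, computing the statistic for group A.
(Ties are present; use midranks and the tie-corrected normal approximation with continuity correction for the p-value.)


Step 1: Combine and sort all 16 observations; assign midranks.
sorted (value, group): (5,X), (6,X), (8,X), (12,X), (17,X), (17,Y), (20,X), (20,Y), (23,Y), (24,X), (28,X), (28,Y), (29,Y), (33,Y), (35,Y), (40,Y)
ranks: 5->1, 6->2, 8->3, 12->4, 17->5.5, 17->5.5, 20->7.5, 20->7.5, 23->9, 24->10, 28->11.5, 28->11.5, 29->13, 33->14, 35->15, 40->16
Step 2: Rank sum for X: R1 = 1 + 2 + 3 + 4 + 5.5 + 7.5 + 10 + 11.5 = 44.5.
Step 3: U_X = R1 - n1(n1+1)/2 = 44.5 - 8*9/2 = 44.5 - 36 = 8.5.
       U_Y = n1*n2 - U_X = 64 - 8.5 = 55.5.
Step 4: Ties are present, so use the tie-corrected normal approximation (with continuity correction) for the p-value.
Step 5: p-value = 0.015485; compare to alpha = 0.05. reject H0.

U_X = 8.5, p = 0.015485, reject H0 at alpha = 0.05.


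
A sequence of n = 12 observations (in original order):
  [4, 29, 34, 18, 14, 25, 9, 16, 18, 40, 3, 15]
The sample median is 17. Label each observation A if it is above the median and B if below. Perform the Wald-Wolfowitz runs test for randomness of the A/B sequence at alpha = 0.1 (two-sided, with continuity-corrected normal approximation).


Step 1: Compute median = 17; label A = above, B = below.
Labels in order: BAAABABBAABB  (n_A = 6, n_B = 6)
Step 2: Count runs R = 7.
Step 3: Under H0 (random ordering), E[R] = 2*n_A*n_B/(n_A+n_B) + 1 = 2*6*6/12 + 1 = 7.0000.
        Var[R] = 2*n_A*n_B*(2*n_A*n_B - n_A - n_B) / ((n_A+n_B)^2 * (n_A+n_B-1)) = 4320/1584 = 2.7273.
        SD[R] = 1.6514.
Step 4: R = E[R], so z = 0 with no continuity correction.
Step 5: Two-sided p-value via normal approximation = 2*(1 - Phi(|z|)) = 1.000000.
Step 6: alpha = 0.1. fail to reject H0.

R = 7, z = 0.0000, p = 1.000000, fail to reject H0.


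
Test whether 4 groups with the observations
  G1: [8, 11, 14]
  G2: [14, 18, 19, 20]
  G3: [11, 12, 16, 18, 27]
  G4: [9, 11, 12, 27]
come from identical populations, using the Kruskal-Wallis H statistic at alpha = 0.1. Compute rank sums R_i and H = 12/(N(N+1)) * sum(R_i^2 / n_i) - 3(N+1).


Step 1: Combine all N = 16 observations and assign midranks.
sorted (value, group, rank): (8,G1,1), (9,G4,2), (11,G1,4), (11,G3,4), (11,G4,4), (12,G3,6.5), (12,G4,6.5), (14,G1,8.5), (14,G2,8.5), (16,G3,10), (18,G2,11.5), (18,G3,11.5), (19,G2,13), (20,G2,14), (27,G3,15.5), (27,G4,15.5)
Step 2: Sum ranks within each group.
R_1 = 13.5 (n_1 = 3)
R_2 = 47 (n_2 = 4)
R_3 = 47.5 (n_3 = 5)
R_4 = 28 (n_4 = 4)
Step 3: H = 12/(N(N+1)) * sum(R_i^2/n_i) - 3(N+1)
     = 12/(16*17) * (13.5^2/3 + 47^2/4 + 47.5^2/5 + 28^2/4) - 3*17
     = 0.044118 * 1260.25 - 51
     = 4.599265.
Step 4: Ties present; correction factor C = 1 - 48/(16^3 - 16) = 0.988235. Corrected H = 4.599265 / 0.988235 = 4.654018.
Step 5: Under H0, H ~ chi^2(3); p-value = 0.198957.
Step 6: alpha = 0.1. fail to reject H0.

H = 4.6540, df = 3, p = 0.198957, fail to reject H0.


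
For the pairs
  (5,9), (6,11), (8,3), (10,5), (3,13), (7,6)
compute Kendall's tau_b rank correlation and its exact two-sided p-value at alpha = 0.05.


Step 1: Enumerate the 15 unordered pairs (i,j) with i<j and classify each by sign(x_j-x_i) * sign(y_j-y_i).
  (1,2):dx=+1,dy=+2->C; (1,3):dx=+3,dy=-6->D; (1,4):dx=+5,dy=-4->D; (1,5):dx=-2,dy=+4->D
  (1,6):dx=+2,dy=-3->D; (2,3):dx=+2,dy=-8->D; (2,4):dx=+4,dy=-6->D; (2,5):dx=-3,dy=+2->D
  (2,6):dx=+1,dy=-5->D; (3,4):dx=+2,dy=+2->C; (3,5):dx=-5,dy=+10->D; (3,6):dx=-1,dy=+3->D
  (4,5):dx=-7,dy=+8->D; (4,6):dx=-3,dy=+1->D; (5,6):dx=+4,dy=-7->D
Step 2: C = 2, D = 13, total pairs = 15.
Step 3: tau = (C - D)/(n(n-1)/2) = (2 - 13)/15 = -0.733333.
Step 4: Exact two-sided p-value (enumerate n! = 720 permutations of y under H0): p = 0.055556.
Step 5: alpha = 0.05. fail to reject H0.

tau_b = -0.7333 (C=2, D=13), p = 0.055556, fail to reject H0.


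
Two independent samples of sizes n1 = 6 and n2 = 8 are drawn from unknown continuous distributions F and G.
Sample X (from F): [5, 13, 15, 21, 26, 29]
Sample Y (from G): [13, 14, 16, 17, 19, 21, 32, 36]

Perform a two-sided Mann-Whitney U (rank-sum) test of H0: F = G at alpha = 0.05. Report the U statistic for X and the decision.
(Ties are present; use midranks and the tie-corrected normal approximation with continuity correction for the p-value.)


Step 1: Combine and sort all 14 observations; assign midranks.
sorted (value, group): (5,X), (13,X), (13,Y), (14,Y), (15,X), (16,Y), (17,Y), (19,Y), (21,X), (21,Y), (26,X), (29,X), (32,Y), (36,Y)
ranks: 5->1, 13->2.5, 13->2.5, 14->4, 15->5, 16->6, 17->7, 19->8, 21->9.5, 21->9.5, 26->11, 29->12, 32->13, 36->14
Step 2: Rank sum for X: R1 = 1 + 2.5 + 5 + 9.5 + 11 + 12 = 41.
Step 3: U_X = R1 - n1(n1+1)/2 = 41 - 6*7/2 = 41 - 21 = 20.
       U_Y = n1*n2 - U_X = 48 - 20 = 28.
Step 4: Ties are present, so use the tie-corrected normal approximation (with continuity correction) for the p-value.
Step 5: p-value = 0.650661; compare to alpha = 0.05. fail to reject H0.

U_X = 20, p = 0.650661, fail to reject H0 at alpha = 0.05.


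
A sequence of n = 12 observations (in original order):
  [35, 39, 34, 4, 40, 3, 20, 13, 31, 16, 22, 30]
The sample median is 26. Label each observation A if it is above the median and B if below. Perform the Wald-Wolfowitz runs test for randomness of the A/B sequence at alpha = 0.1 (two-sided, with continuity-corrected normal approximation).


Step 1: Compute median = 26; label A = above, B = below.
Labels in order: AAABABBBABBA  (n_A = 6, n_B = 6)
Step 2: Count runs R = 7.
Step 3: Under H0 (random ordering), E[R] = 2*n_A*n_B/(n_A+n_B) + 1 = 2*6*6/12 + 1 = 7.0000.
        Var[R] = 2*n_A*n_B*(2*n_A*n_B - n_A - n_B) / ((n_A+n_B)^2 * (n_A+n_B-1)) = 4320/1584 = 2.7273.
        SD[R] = 1.6514.
Step 4: R = E[R], so z = 0 with no continuity correction.
Step 5: Two-sided p-value via normal approximation = 2*(1 - Phi(|z|)) = 1.000000.
Step 6: alpha = 0.1. fail to reject H0.

R = 7, z = 0.0000, p = 1.000000, fail to reject H0.


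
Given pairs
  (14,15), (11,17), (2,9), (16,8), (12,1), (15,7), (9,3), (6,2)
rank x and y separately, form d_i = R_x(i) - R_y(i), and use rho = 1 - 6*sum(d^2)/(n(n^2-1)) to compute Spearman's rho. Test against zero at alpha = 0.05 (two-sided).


Step 1: Rank x and y separately (midranks; no ties here).
rank(x): 14->6, 11->4, 2->1, 16->8, 12->5, 15->7, 9->3, 6->2
rank(y): 15->7, 17->8, 9->6, 8->5, 1->1, 7->4, 3->3, 2->2
Step 2: d_i = R_x(i) - R_y(i); compute d_i^2.
  (6-7)^2=1, (4-8)^2=16, (1-6)^2=25, (8-5)^2=9, (5-1)^2=16, (7-4)^2=9, (3-3)^2=0, (2-2)^2=0
sum(d^2) = 76.
Step 3: rho = 1 - 6*76 / (8*(8^2 - 1)) = 1 - 456/504 = 0.095238.
Step 4: Under H0, t = rho * sqrt((n-2)/(1-rho^2)) = 0.2343 ~ t(6).
Step 5: Two-sided p-value from the t-distribution with 6 df = 0.822505.
Step 6: alpha = 0.05. fail to reject H0.

rho = 0.0952, p = 0.822505, fail to reject H0 at alpha = 0.05.


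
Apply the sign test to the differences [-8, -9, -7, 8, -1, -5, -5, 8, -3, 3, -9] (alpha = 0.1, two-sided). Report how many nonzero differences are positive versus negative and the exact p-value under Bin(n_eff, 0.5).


Step 1: Discard zero differences. Original n = 11; n_eff = number of nonzero differences = 11.
Nonzero differences (with sign): -8, -9, -7, +8, -1, -5, -5, +8, -3, +3, -9
Step 2: Count signs: positive = 3, negative = 8.
Step 3: Under H0: P(positive) = 0.5, so the number of positives S ~ Bin(11, 0.5).
Step 4: Two-sided exact p-value = sum of Bin(11,0.5) probabilities at or below the observed probability = 0.226562.
Step 5: alpha = 0.1. fail to reject H0.

n_eff = 11, pos = 3, neg = 8, p = 0.226562, fail to reject H0.


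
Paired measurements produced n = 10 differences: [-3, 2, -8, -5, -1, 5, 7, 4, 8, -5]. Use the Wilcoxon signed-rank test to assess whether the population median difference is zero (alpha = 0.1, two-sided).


Step 1: Drop any zero differences (none here) and take |d_i|.
|d| = [3, 2, 8, 5, 1, 5, 7, 4, 8, 5]
Step 2: Midrank |d_i| (ties get averaged ranks).
ranks: |3|->3, |2|->2, |8|->9.5, |5|->6, |1|->1, |5|->6, |7|->8, |4|->4, |8|->9.5, |5|->6
Step 3: Attach original signs; sum ranks with positive sign and with negative sign.
W+ = 2 + 6 + 8 + 4 + 9.5 = 29.5
W- = 3 + 9.5 + 6 + 1 + 6 = 25.5
(Check: W+ + W- = 55 should equal n(n+1)/2 = 55.)
Step 4: Test statistic W = min(W+, W-) = 25.5.
Step 5: Ties in |d|, so use the tie-corrected normal approximation.
        E[W] = n(n+1)/4 = 10*11/4 = 27.5.
        Tie groups: |d|=5 (t=3), |d|=8 (t=2); sum(t^3 - t) = 30.
        Var[W] = n(n+1)(2n+1)/24 - sum(t^3-t)/48 = 2310/24 - 30/48 = 95.625.
        z = (W - E[W]) / sqrt(Var[W]) = (25.5 - 27.5) / 9.7788 = -0.2045.
        Two-sided p = 2*Phi(z) = 0.837944.
Step 6: alpha = 0.1. fail to reject H0.

W+ = 29.5, W- = 25.5, W = min = 25.5, p = 0.837944, fail to reject H0.


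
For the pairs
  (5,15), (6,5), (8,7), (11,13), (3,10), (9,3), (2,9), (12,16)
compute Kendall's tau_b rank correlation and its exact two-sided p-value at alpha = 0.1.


Step 1: Enumerate the 28 unordered pairs (i,j) with i<j and classify each by sign(x_j-x_i) * sign(y_j-y_i).
  (1,2):dx=+1,dy=-10->D; (1,3):dx=+3,dy=-8->D; (1,4):dx=+6,dy=-2->D; (1,5):dx=-2,dy=-5->C
  (1,6):dx=+4,dy=-12->D; (1,7):dx=-3,dy=-6->C; (1,8):dx=+7,dy=+1->C; (2,3):dx=+2,dy=+2->C
  (2,4):dx=+5,dy=+8->C; (2,5):dx=-3,dy=+5->D; (2,6):dx=+3,dy=-2->D; (2,7):dx=-4,dy=+4->D
  (2,8):dx=+6,dy=+11->C; (3,4):dx=+3,dy=+6->C; (3,5):dx=-5,dy=+3->D; (3,6):dx=+1,dy=-4->D
  (3,7):dx=-6,dy=+2->D; (3,8):dx=+4,dy=+9->C; (4,5):dx=-8,dy=-3->C; (4,6):dx=-2,dy=-10->C
  (4,7):dx=-9,dy=-4->C; (4,8):dx=+1,dy=+3->C; (5,6):dx=+6,dy=-7->D; (5,7):dx=-1,dy=-1->C
  (5,8):dx=+9,dy=+6->C; (6,7):dx=-7,dy=+6->D; (6,8):dx=+3,dy=+13->C; (7,8):dx=+10,dy=+7->C
Step 2: C = 16, D = 12, total pairs = 28.
Step 3: tau = (C - D)/(n(n-1)/2) = (16 - 12)/28 = 0.142857.
Step 4: Exact two-sided p-value (enumerate n! = 40320 permutations of y under H0): p = 0.719544.
Step 5: alpha = 0.1. fail to reject H0.

tau_b = 0.1429 (C=16, D=12), p = 0.719544, fail to reject H0.


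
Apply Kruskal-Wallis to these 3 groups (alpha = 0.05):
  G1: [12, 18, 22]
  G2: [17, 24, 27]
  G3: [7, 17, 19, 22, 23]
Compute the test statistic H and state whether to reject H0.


Step 1: Combine all N = 11 observations and assign midranks.
sorted (value, group, rank): (7,G3,1), (12,G1,2), (17,G2,3.5), (17,G3,3.5), (18,G1,5), (19,G3,6), (22,G1,7.5), (22,G3,7.5), (23,G3,9), (24,G2,10), (27,G2,11)
Step 2: Sum ranks within each group.
R_1 = 14.5 (n_1 = 3)
R_2 = 24.5 (n_2 = 3)
R_3 = 27 (n_3 = 5)
Step 3: H = 12/(N(N+1)) * sum(R_i^2/n_i) - 3(N+1)
     = 12/(11*12) * (14.5^2/3 + 24.5^2/3 + 27^2/5) - 3*12
     = 0.090909 * 415.967 - 36
     = 1.815152.
Step 4: Ties present; correction factor C = 1 - 12/(11^3 - 11) = 0.990909. Corrected H = 1.815152 / 0.990909 = 1.831804.
Step 5: Under H0, H ~ chi^2(2); p-value = 0.400155.
Step 6: alpha = 0.05. fail to reject H0.

H = 1.8318, df = 2, p = 0.400155, fail to reject H0.


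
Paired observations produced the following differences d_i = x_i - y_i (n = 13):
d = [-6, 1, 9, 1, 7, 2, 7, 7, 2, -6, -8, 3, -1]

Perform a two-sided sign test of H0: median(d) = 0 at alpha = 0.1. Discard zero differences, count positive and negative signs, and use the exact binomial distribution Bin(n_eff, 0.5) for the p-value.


Step 1: Discard zero differences. Original n = 13; n_eff = number of nonzero differences = 13.
Nonzero differences (with sign): -6, +1, +9, +1, +7, +2, +7, +7, +2, -6, -8, +3, -1
Step 2: Count signs: positive = 9, negative = 4.
Step 3: Under H0: P(positive) = 0.5, so the number of positives S ~ Bin(13, 0.5).
Step 4: Two-sided exact p-value = sum of Bin(13,0.5) probabilities at or below the observed probability = 0.266846.
Step 5: alpha = 0.1. fail to reject H0.

n_eff = 13, pos = 9, neg = 4, p = 0.266846, fail to reject H0.


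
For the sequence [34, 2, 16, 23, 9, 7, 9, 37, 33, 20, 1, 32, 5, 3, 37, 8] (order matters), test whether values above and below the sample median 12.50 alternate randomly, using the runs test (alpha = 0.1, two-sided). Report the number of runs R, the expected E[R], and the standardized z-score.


Step 1: Compute median = 12.50; label A = above, B = below.
Labels in order: ABAABBBAAABABBAB  (n_A = 8, n_B = 8)
Step 2: Count runs R = 10.
Step 3: Under H0 (random ordering), E[R] = 2*n_A*n_B/(n_A+n_B) + 1 = 2*8*8/16 + 1 = 9.0000.
        Var[R] = 2*n_A*n_B*(2*n_A*n_B - n_A - n_B) / ((n_A+n_B)^2 * (n_A+n_B-1)) = 14336/3840 = 3.7333.
        SD[R] = 1.9322.
Step 4: Continuity-corrected z = (R - 0.5 - E[R]) / SD[R] = (10 - 0.5 - 9.0000) / 1.9322 = 0.2588.
Step 5: Two-sided p-value via normal approximation = 2*(1 - Phi(|z|)) = 0.795809.
Step 6: alpha = 0.1. fail to reject H0.

R = 10, z = 0.2588, p = 0.795809, fail to reject H0.


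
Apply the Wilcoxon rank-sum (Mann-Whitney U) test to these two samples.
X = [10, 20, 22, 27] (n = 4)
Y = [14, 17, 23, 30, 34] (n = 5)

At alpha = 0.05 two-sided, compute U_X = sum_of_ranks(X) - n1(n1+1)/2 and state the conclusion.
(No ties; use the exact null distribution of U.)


Step 1: Combine and sort all 9 observations; assign midranks.
sorted (value, group): (10,X), (14,Y), (17,Y), (20,X), (22,X), (23,Y), (27,X), (30,Y), (34,Y)
ranks: 10->1, 14->2, 17->3, 20->4, 22->5, 23->6, 27->7, 30->8, 34->9
Step 2: Rank sum for X: R1 = 1 + 4 + 5 + 7 = 17.
Step 3: U_X = R1 - n1(n1+1)/2 = 17 - 4*5/2 = 17 - 10 = 7.
       U_Y = n1*n2 - U_X = 20 - 7 = 13.
Step 4: No ties, so the exact null distribution of U (based on enumerating the C(9,4) = 126 equally likely rank assignments) gives the two-sided p-value.
Step 5: p-value = 0.555556; compare to alpha = 0.05. fail to reject H0.

U_X = 7, p = 0.555556, fail to reject H0 at alpha = 0.05.


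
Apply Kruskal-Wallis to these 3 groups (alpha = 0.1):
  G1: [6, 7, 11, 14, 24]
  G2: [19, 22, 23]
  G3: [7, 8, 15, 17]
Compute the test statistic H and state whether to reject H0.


Step 1: Combine all N = 12 observations and assign midranks.
sorted (value, group, rank): (6,G1,1), (7,G1,2.5), (7,G3,2.5), (8,G3,4), (11,G1,5), (14,G1,6), (15,G3,7), (17,G3,8), (19,G2,9), (22,G2,10), (23,G2,11), (24,G1,12)
Step 2: Sum ranks within each group.
R_1 = 26.5 (n_1 = 5)
R_2 = 30 (n_2 = 3)
R_3 = 21.5 (n_3 = 4)
Step 3: H = 12/(N(N+1)) * sum(R_i^2/n_i) - 3(N+1)
     = 12/(12*13) * (26.5^2/5 + 30^2/3 + 21.5^2/4) - 3*13
     = 0.076923 * 556.013 - 39
     = 3.770192.
Step 4: Ties present; correction factor C = 1 - 6/(12^3 - 12) = 0.996503. Corrected H = 3.770192 / 0.996503 = 3.783421.
Step 5: Under H0, H ~ chi^2(2); p-value = 0.150814.
Step 6: alpha = 0.1. fail to reject H0.

H = 3.7834, df = 2, p = 0.150814, fail to reject H0.


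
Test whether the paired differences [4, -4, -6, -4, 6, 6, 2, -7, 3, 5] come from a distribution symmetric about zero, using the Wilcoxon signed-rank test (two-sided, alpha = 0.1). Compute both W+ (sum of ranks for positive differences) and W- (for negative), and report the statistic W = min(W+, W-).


Step 1: Drop any zero differences (none here) and take |d_i|.
|d| = [4, 4, 6, 4, 6, 6, 2, 7, 3, 5]
Step 2: Midrank |d_i| (ties get averaged ranks).
ranks: |4|->4, |4|->4, |6|->8, |4|->4, |6|->8, |6|->8, |2|->1, |7|->10, |3|->2, |5|->6
Step 3: Attach original signs; sum ranks with positive sign and with negative sign.
W+ = 4 + 8 + 8 + 1 + 2 + 6 = 29
W- = 4 + 8 + 4 + 10 = 26
(Check: W+ + W- = 55 should equal n(n+1)/2 = 55.)
Step 4: Test statistic W = min(W+, W-) = 26.
Step 5: Ties in |d|, so use the tie-corrected normal approximation.
        E[W] = n(n+1)/4 = 10*11/4 = 27.5.
        Tie groups: |d|=4 (t=3), |d|=6 (t=3); sum(t^3 - t) = 48.
        Var[W] = n(n+1)(2n+1)/24 - sum(t^3-t)/48 = 2310/24 - 48/48 = 95.25.
        z = (W - E[W]) / sqrt(Var[W]) = (26 - 27.5) / 9.7596 = -0.1537.
        Two-sided p = 2*Phi(z) = 0.877850.
Step 6: alpha = 0.1. fail to reject H0.

W+ = 29, W- = 26, W = min = 26, p = 0.877850, fail to reject H0.


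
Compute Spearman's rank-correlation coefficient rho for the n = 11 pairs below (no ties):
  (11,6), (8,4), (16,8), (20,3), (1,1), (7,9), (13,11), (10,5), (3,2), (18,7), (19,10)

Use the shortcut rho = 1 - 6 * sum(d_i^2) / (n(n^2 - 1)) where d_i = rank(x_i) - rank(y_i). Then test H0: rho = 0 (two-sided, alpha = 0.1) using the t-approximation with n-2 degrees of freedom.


Step 1: Rank x and y separately (midranks; no ties here).
rank(x): 11->6, 8->4, 16->8, 20->11, 1->1, 7->3, 13->7, 10->5, 3->2, 18->9, 19->10
rank(y): 6->6, 4->4, 8->8, 3->3, 1->1, 9->9, 11->11, 5->5, 2->2, 7->7, 10->10
Step 2: d_i = R_x(i) - R_y(i); compute d_i^2.
  (6-6)^2=0, (4-4)^2=0, (8-8)^2=0, (11-3)^2=64, (1-1)^2=0, (3-9)^2=36, (7-11)^2=16, (5-5)^2=0, (2-2)^2=0, (9-7)^2=4, (10-10)^2=0
sum(d^2) = 120.
Step 3: rho = 1 - 6*120 / (11*(11^2 - 1)) = 1 - 720/1320 = 0.454545.
Step 4: Under H0, t = rho * sqrt((n-2)/(1-rho^2)) = 1.5309 ~ t(9).
Step 5: Two-sided p-value from the t-distribution with 9 df = 0.160145.
Step 6: alpha = 0.1. fail to reject H0.

rho = 0.4545, p = 0.160145, fail to reject H0 at alpha = 0.1.


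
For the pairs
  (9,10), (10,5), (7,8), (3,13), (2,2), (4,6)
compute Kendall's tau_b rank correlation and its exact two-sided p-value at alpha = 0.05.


Step 1: Enumerate the 15 unordered pairs (i,j) with i<j and classify each by sign(x_j-x_i) * sign(y_j-y_i).
  (1,2):dx=+1,dy=-5->D; (1,3):dx=-2,dy=-2->C; (1,4):dx=-6,dy=+3->D; (1,5):dx=-7,dy=-8->C
  (1,6):dx=-5,dy=-4->C; (2,3):dx=-3,dy=+3->D; (2,4):dx=-7,dy=+8->D; (2,5):dx=-8,dy=-3->C
  (2,6):dx=-6,dy=+1->D; (3,4):dx=-4,dy=+5->D; (3,5):dx=-5,dy=-6->C; (3,6):dx=-3,dy=-2->C
  (4,5):dx=-1,dy=-11->C; (4,6):dx=+1,dy=-7->D; (5,6):dx=+2,dy=+4->C
Step 2: C = 8, D = 7, total pairs = 15.
Step 3: tau = (C - D)/(n(n-1)/2) = (8 - 7)/15 = 0.066667.
Step 4: Exact two-sided p-value (enumerate n! = 720 permutations of y under H0): p = 1.000000.
Step 5: alpha = 0.05. fail to reject H0.

tau_b = 0.0667 (C=8, D=7), p = 1.000000, fail to reject H0.


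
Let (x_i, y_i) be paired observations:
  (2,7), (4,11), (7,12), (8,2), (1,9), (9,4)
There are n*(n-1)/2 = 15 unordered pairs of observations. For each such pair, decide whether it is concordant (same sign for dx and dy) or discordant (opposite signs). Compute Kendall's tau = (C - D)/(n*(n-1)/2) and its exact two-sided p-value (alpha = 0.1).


Step 1: Enumerate the 15 unordered pairs (i,j) with i<j and classify each by sign(x_j-x_i) * sign(y_j-y_i).
  (1,2):dx=+2,dy=+4->C; (1,3):dx=+5,dy=+5->C; (1,4):dx=+6,dy=-5->D; (1,5):dx=-1,dy=+2->D
  (1,6):dx=+7,dy=-3->D; (2,3):dx=+3,dy=+1->C; (2,4):dx=+4,dy=-9->D; (2,5):dx=-3,dy=-2->C
  (2,6):dx=+5,dy=-7->D; (3,4):dx=+1,dy=-10->D; (3,5):dx=-6,dy=-3->C; (3,6):dx=+2,dy=-8->D
  (4,5):dx=-7,dy=+7->D; (4,6):dx=+1,dy=+2->C; (5,6):dx=+8,dy=-5->D
Step 2: C = 6, D = 9, total pairs = 15.
Step 3: tau = (C - D)/(n(n-1)/2) = (6 - 9)/15 = -0.200000.
Step 4: Exact two-sided p-value (enumerate n! = 720 permutations of y under H0): p = 0.719444.
Step 5: alpha = 0.1. fail to reject H0.

tau_b = -0.2000 (C=6, D=9), p = 0.719444, fail to reject H0.


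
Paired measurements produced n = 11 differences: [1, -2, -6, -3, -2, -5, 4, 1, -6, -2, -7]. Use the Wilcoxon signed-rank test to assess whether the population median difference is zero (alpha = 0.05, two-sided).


Step 1: Drop any zero differences (none here) and take |d_i|.
|d| = [1, 2, 6, 3, 2, 5, 4, 1, 6, 2, 7]
Step 2: Midrank |d_i| (ties get averaged ranks).
ranks: |1|->1.5, |2|->4, |6|->9.5, |3|->6, |2|->4, |5|->8, |4|->7, |1|->1.5, |6|->9.5, |2|->4, |7|->11
Step 3: Attach original signs; sum ranks with positive sign and with negative sign.
W+ = 1.5 + 7 + 1.5 = 10
W- = 4 + 9.5 + 6 + 4 + 8 + 9.5 + 4 + 11 = 56
(Check: W+ + W- = 66 should equal n(n+1)/2 = 66.)
Step 4: Test statistic W = min(W+, W-) = 10.
Step 5: Ties in |d|, so use the tie-corrected normal approximation.
        E[W] = n(n+1)/4 = 11*12/4 = 33.
        Tie groups: |d|=1 (t=2), |d|=2 (t=3), |d|=6 (t=2); sum(t^3 - t) = 36.
        Var[W] = n(n+1)(2n+1)/24 - sum(t^3-t)/48 = 3036/24 - 36/48 = 125.75.
        z = (W - E[W]) / sqrt(Var[W]) = (10 - 33) / 11.2138 = -2.0510.
        Two-sided p = 2*Phi(z) = 0.040263.
Step 6: alpha = 0.05. reject H0.

W+ = 10, W- = 56, W = min = 10, p = 0.040263, reject H0.


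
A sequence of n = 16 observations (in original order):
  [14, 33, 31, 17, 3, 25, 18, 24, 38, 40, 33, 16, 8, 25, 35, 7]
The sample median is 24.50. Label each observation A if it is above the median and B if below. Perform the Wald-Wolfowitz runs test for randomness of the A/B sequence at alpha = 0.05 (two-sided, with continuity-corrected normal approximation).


Step 1: Compute median = 24.50; label A = above, B = below.
Labels in order: BAABBABBAAABBAAB  (n_A = 8, n_B = 8)
Step 2: Count runs R = 9.
Step 3: Under H0 (random ordering), E[R] = 2*n_A*n_B/(n_A+n_B) + 1 = 2*8*8/16 + 1 = 9.0000.
        Var[R] = 2*n_A*n_B*(2*n_A*n_B - n_A - n_B) / ((n_A+n_B)^2 * (n_A+n_B-1)) = 14336/3840 = 3.7333.
        SD[R] = 1.9322.
Step 4: R = E[R], so z = 0 with no continuity correction.
Step 5: Two-sided p-value via normal approximation = 2*(1 - Phi(|z|)) = 1.000000.
Step 6: alpha = 0.05. fail to reject H0.

R = 9, z = 0.0000, p = 1.000000, fail to reject H0.


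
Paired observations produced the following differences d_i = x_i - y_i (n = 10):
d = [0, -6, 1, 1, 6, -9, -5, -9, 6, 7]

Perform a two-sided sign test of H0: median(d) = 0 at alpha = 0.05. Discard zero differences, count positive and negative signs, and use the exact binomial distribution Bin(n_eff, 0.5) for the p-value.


Step 1: Discard zero differences. Original n = 10; n_eff = number of nonzero differences = 9.
Nonzero differences (with sign): -6, +1, +1, +6, -9, -5, -9, +6, +7
Step 2: Count signs: positive = 5, negative = 4.
Step 3: Under H0: P(positive) = 0.5, so the number of positives S ~ Bin(9, 0.5).
Step 4: Two-sided exact p-value = sum of Bin(9,0.5) probabilities at or below the observed probability = 1.000000.
Step 5: alpha = 0.05. fail to reject H0.

n_eff = 9, pos = 5, neg = 4, p = 1.000000, fail to reject H0.


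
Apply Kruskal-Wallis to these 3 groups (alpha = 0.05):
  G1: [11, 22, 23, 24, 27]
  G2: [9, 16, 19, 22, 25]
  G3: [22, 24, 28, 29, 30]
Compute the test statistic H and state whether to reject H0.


Step 1: Combine all N = 15 observations and assign midranks.
sorted (value, group, rank): (9,G2,1), (11,G1,2), (16,G2,3), (19,G2,4), (22,G1,6), (22,G2,6), (22,G3,6), (23,G1,8), (24,G1,9.5), (24,G3,9.5), (25,G2,11), (27,G1,12), (28,G3,13), (29,G3,14), (30,G3,15)
Step 2: Sum ranks within each group.
R_1 = 37.5 (n_1 = 5)
R_2 = 25 (n_2 = 5)
R_3 = 57.5 (n_3 = 5)
Step 3: H = 12/(N(N+1)) * sum(R_i^2/n_i) - 3(N+1)
     = 12/(15*16) * (37.5^2/5 + 25^2/5 + 57.5^2/5) - 3*16
     = 0.050000 * 1067.5 - 48
     = 5.375000.
Step 4: Ties present; correction factor C = 1 - 30/(15^3 - 15) = 0.991071. Corrected H = 5.375000 / 0.991071 = 5.423423.
Step 5: Under H0, H ~ chi^2(2); p-value = 0.066423.
Step 6: alpha = 0.05. fail to reject H0.

H = 5.4234, df = 2, p = 0.066423, fail to reject H0.


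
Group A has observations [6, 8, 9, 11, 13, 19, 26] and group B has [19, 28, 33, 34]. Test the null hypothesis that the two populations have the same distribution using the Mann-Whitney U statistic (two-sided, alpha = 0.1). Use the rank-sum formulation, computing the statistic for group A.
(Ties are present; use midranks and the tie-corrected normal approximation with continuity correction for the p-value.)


Step 1: Combine and sort all 11 observations; assign midranks.
sorted (value, group): (6,X), (8,X), (9,X), (11,X), (13,X), (19,X), (19,Y), (26,X), (28,Y), (33,Y), (34,Y)
ranks: 6->1, 8->2, 9->3, 11->4, 13->5, 19->6.5, 19->6.5, 26->8, 28->9, 33->10, 34->11
Step 2: Rank sum for X: R1 = 1 + 2 + 3 + 4 + 5 + 6.5 + 8 = 29.5.
Step 3: U_X = R1 - n1(n1+1)/2 = 29.5 - 7*8/2 = 29.5 - 28 = 1.5.
       U_Y = n1*n2 - U_X = 28 - 1.5 = 26.5.
Step 4: Ties are present, so use the tie-corrected normal approximation (with continuity correction) for the p-value.
Step 5: p-value = 0.023029; compare to alpha = 0.1. reject H0.

U_X = 1.5, p = 0.023029, reject H0 at alpha = 0.1.


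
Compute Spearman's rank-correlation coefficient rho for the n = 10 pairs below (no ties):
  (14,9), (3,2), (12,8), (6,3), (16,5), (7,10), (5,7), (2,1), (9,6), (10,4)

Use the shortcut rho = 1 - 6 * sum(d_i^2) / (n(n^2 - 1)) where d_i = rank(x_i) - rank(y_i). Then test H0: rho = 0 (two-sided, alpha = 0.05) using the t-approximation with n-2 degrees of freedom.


Step 1: Rank x and y separately (midranks; no ties here).
rank(x): 14->9, 3->2, 12->8, 6->4, 16->10, 7->5, 5->3, 2->1, 9->6, 10->7
rank(y): 9->9, 2->2, 8->8, 3->3, 5->5, 10->10, 7->7, 1->1, 6->6, 4->4
Step 2: d_i = R_x(i) - R_y(i); compute d_i^2.
  (9-9)^2=0, (2-2)^2=0, (8-8)^2=0, (4-3)^2=1, (10-5)^2=25, (5-10)^2=25, (3-7)^2=16, (1-1)^2=0, (6-6)^2=0, (7-4)^2=9
sum(d^2) = 76.
Step 3: rho = 1 - 6*76 / (10*(10^2 - 1)) = 1 - 456/990 = 0.539394.
Step 4: Under H0, t = rho * sqrt((n-2)/(1-rho^2)) = 1.8118 ~ t(8).
Step 5: Two-sided p-value from the t-distribution with 8 df = 0.107593.
Step 6: alpha = 0.05. fail to reject H0.

rho = 0.5394, p = 0.107593, fail to reject H0 at alpha = 0.05.


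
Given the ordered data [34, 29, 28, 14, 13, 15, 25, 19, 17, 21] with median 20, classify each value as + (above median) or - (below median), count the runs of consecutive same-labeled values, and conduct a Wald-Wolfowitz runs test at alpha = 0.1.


Step 1: Compute median = 20; label A = above, B = below.
Labels in order: AAABBBABBA  (n_A = 5, n_B = 5)
Step 2: Count runs R = 5.
Step 3: Under H0 (random ordering), E[R] = 2*n_A*n_B/(n_A+n_B) + 1 = 2*5*5/10 + 1 = 6.0000.
        Var[R] = 2*n_A*n_B*(2*n_A*n_B - n_A - n_B) / ((n_A+n_B)^2 * (n_A+n_B-1)) = 2000/900 = 2.2222.
        SD[R] = 1.4907.
Step 4: Continuity-corrected z = (R + 0.5 - E[R]) / SD[R] = (5 + 0.5 - 6.0000) / 1.4907 = -0.3354.
Step 5: Two-sided p-value via normal approximation = 2*(1 - Phi(|z|)) = 0.737316.
Step 6: alpha = 0.1. fail to reject H0.

R = 5, z = -0.3354, p = 0.737316, fail to reject H0.


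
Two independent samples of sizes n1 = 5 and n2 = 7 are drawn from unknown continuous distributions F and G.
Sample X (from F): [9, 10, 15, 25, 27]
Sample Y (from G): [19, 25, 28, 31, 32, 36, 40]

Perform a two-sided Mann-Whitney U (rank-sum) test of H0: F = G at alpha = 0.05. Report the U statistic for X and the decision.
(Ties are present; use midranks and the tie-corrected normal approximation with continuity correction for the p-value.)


Step 1: Combine and sort all 12 observations; assign midranks.
sorted (value, group): (9,X), (10,X), (15,X), (19,Y), (25,X), (25,Y), (27,X), (28,Y), (31,Y), (32,Y), (36,Y), (40,Y)
ranks: 9->1, 10->2, 15->3, 19->4, 25->5.5, 25->5.5, 27->7, 28->8, 31->9, 32->10, 36->11, 40->12
Step 2: Rank sum for X: R1 = 1 + 2 + 3 + 5.5 + 7 = 18.5.
Step 3: U_X = R1 - n1(n1+1)/2 = 18.5 - 5*6/2 = 18.5 - 15 = 3.5.
       U_Y = n1*n2 - U_X = 35 - 3.5 = 31.5.
Step 4: Ties are present, so use the tie-corrected normal approximation (with continuity correction) for the p-value.
Step 5: p-value = 0.028075; compare to alpha = 0.05. reject H0.

U_X = 3.5, p = 0.028075, reject H0 at alpha = 0.05.


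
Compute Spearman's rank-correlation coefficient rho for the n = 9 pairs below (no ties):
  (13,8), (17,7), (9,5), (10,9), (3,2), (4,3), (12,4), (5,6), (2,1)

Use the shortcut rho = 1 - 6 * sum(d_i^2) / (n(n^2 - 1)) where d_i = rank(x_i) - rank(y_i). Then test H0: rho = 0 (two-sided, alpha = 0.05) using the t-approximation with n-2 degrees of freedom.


Step 1: Rank x and y separately (midranks; no ties here).
rank(x): 13->8, 17->9, 9->5, 10->6, 3->2, 4->3, 12->7, 5->4, 2->1
rank(y): 8->8, 7->7, 5->5, 9->9, 2->2, 3->3, 4->4, 6->6, 1->1
Step 2: d_i = R_x(i) - R_y(i); compute d_i^2.
  (8-8)^2=0, (9-7)^2=4, (5-5)^2=0, (6-9)^2=9, (2-2)^2=0, (3-3)^2=0, (7-4)^2=9, (4-6)^2=4, (1-1)^2=0
sum(d^2) = 26.
Step 3: rho = 1 - 6*26 / (9*(9^2 - 1)) = 1 - 156/720 = 0.783333.
Step 4: Under H0, t = rho * sqrt((n-2)/(1-rho^2)) = 3.3341 ~ t(7).
Step 5: Two-sided p-value from the t-distribution with 7 df = 0.012520.
Step 6: alpha = 0.05. reject H0.

rho = 0.7833, p = 0.012520, reject H0 at alpha = 0.05.


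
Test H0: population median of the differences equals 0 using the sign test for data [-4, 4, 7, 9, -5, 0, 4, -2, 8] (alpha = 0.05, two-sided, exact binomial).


Step 1: Discard zero differences. Original n = 9; n_eff = number of nonzero differences = 8.
Nonzero differences (with sign): -4, +4, +7, +9, -5, +4, -2, +8
Step 2: Count signs: positive = 5, negative = 3.
Step 3: Under H0: P(positive) = 0.5, so the number of positives S ~ Bin(8, 0.5).
Step 4: Two-sided exact p-value = sum of Bin(8,0.5) probabilities at or below the observed probability = 0.726562.
Step 5: alpha = 0.05. fail to reject H0.

n_eff = 8, pos = 5, neg = 3, p = 0.726562, fail to reject H0.


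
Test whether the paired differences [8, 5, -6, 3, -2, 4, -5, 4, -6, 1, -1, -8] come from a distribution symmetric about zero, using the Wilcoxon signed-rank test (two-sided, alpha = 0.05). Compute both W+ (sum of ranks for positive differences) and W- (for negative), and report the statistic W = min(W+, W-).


Step 1: Drop any zero differences (none here) and take |d_i|.
|d| = [8, 5, 6, 3, 2, 4, 5, 4, 6, 1, 1, 8]
Step 2: Midrank |d_i| (ties get averaged ranks).
ranks: |8|->11.5, |5|->7.5, |6|->9.5, |3|->4, |2|->3, |4|->5.5, |5|->7.5, |4|->5.5, |6|->9.5, |1|->1.5, |1|->1.5, |8|->11.5
Step 3: Attach original signs; sum ranks with positive sign and with negative sign.
W+ = 11.5 + 7.5 + 4 + 5.5 + 5.5 + 1.5 = 35.5
W- = 9.5 + 3 + 7.5 + 9.5 + 1.5 + 11.5 = 42.5
(Check: W+ + W- = 78 should equal n(n+1)/2 = 78.)
Step 4: Test statistic W = min(W+, W-) = 35.5.
Step 5: Ties in |d|, so use the tie-corrected normal approximation.
        E[W] = n(n+1)/4 = 12*13/4 = 39.
        Tie groups: |d|=1 (t=2), |d|=4 (t=2), |d|=5 (t=2), |d|=6 (t=2), |d|=8 (t=2); sum(t^3 - t) = 30.
        Var[W] = n(n+1)(2n+1)/24 - sum(t^3-t)/48 = 3900/24 - 30/48 = 161.875.
        z = (W - E[W]) / sqrt(Var[W]) = (35.5 - 39) / 12.7230 = -0.2751.
        Two-sided p = 2*Phi(z) = 0.783245.
Step 6: alpha = 0.05. fail to reject H0.

W+ = 35.5, W- = 42.5, W = min = 35.5, p = 0.783245, fail to reject H0.


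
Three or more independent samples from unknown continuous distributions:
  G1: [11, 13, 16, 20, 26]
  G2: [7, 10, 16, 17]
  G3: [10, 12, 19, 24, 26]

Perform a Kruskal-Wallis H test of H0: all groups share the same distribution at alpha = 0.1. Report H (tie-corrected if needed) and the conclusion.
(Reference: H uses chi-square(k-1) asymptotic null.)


Step 1: Combine all N = 14 observations and assign midranks.
sorted (value, group, rank): (7,G2,1), (10,G2,2.5), (10,G3,2.5), (11,G1,4), (12,G3,5), (13,G1,6), (16,G1,7.5), (16,G2,7.5), (17,G2,9), (19,G3,10), (20,G1,11), (24,G3,12), (26,G1,13.5), (26,G3,13.5)
Step 2: Sum ranks within each group.
R_1 = 42 (n_1 = 5)
R_2 = 20 (n_2 = 4)
R_3 = 43 (n_3 = 5)
Step 3: H = 12/(N(N+1)) * sum(R_i^2/n_i) - 3(N+1)
     = 12/(14*15) * (42^2/5 + 20^2/4 + 43^2/5) - 3*15
     = 0.057143 * 822.6 - 45
     = 2.005714.
Step 4: Ties present; correction factor C = 1 - 18/(14^3 - 14) = 0.993407. Corrected H = 2.005714 / 0.993407 = 2.019027.
Step 5: Under H0, H ~ chi^2(2); p-value = 0.364396.
Step 6: alpha = 0.1. fail to reject H0.

H = 2.0190, df = 2, p = 0.364396, fail to reject H0.


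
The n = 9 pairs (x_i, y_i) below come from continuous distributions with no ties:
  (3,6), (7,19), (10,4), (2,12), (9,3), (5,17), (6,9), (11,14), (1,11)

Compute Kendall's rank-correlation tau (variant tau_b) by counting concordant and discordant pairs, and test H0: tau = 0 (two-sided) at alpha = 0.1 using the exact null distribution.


Step 1: Enumerate the 36 unordered pairs (i,j) with i<j and classify each by sign(x_j-x_i) * sign(y_j-y_i).
  (1,2):dx=+4,dy=+13->C; (1,3):dx=+7,dy=-2->D; (1,4):dx=-1,dy=+6->D; (1,5):dx=+6,dy=-3->D
  (1,6):dx=+2,dy=+11->C; (1,7):dx=+3,dy=+3->C; (1,8):dx=+8,dy=+8->C; (1,9):dx=-2,dy=+5->D
  (2,3):dx=+3,dy=-15->D; (2,4):dx=-5,dy=-7->C; (2,5):dx=+2,dy=-16->D; (2,6):dx=-2,dy=-2->C
  (2,7):dx=-1,dy=-10->C; (2,8):dx=+4,dy=-5->D; (2,9):dx=-6,dy=-8->C; (3,4):dx=-8,dy=+8->D
  (3,5):dx=-1,dy=-1->C; (3,6):dx=-5,dy=+13->D; (3,7):dx=-4,dy=+5->D; (3,8):dx=+1,dy=+10->C
  (3,9):dx=-9,dy=+7->D; (4,5):dx=+7,dy=-9->D; (4,6):dx=+3,dy=+5->C; (4,7):dx=+4,dy=-3->D
  (4,8):dx=+9,dy=+2->C; (4,9):dx=-1,dy=-1->C; (5,6):dx=-4,dy=+14->D; (5,7):dx=-3,dy=+6->D
  (5,8):dx=+2,dy=+11->C; (5,9):dx=-8,dy=+8->D; (6,7):dx=+1,dy=-8->D; (6,8):dx=+6,dy=-3->D
  (6,9):dx=-4,dy=-6->C; (7,8):dx=+5,dy=+5->C; (7,9):dx=-5,dy=+2->D; (8,9):dx=-10,dy=-3->C
Step 2: C = 17, D = 19, total pairs = 36.
Step 3: tau = (C - D)/(n(n-1)/2) = (17 - 19)/36 = -0.055556.
Step 4: Exact two-sided p-value (enumerate n! = 362880 permutations of y under H0): p = 0.919455.
Step 5: alpha = 0.1. fail to reject H0.

tau_b = -0.0556 (C=17, D=19), p = 0.919455, fail to reject H0.


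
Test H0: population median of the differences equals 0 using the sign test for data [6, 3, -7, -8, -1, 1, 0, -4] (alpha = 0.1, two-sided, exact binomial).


Step 1: Discard zero differences. Original n = 8; n_eff = number of nonzero differences = 7.
Nonzero differences (with sign): +6, +3, -7, -8, -1, +1, -4
Step 2: Count signs: positive = 3, negative = 4.
Step 3: Under H0: P(positive) = 0.5, so the number of positives S ~ Bin(7, 0.5).
Step 4: Two-sided exact p-value = sum of Bin(7,0.5) probabilities at or below the observed probability = 1.000000.
Step 5: alpha = 0.1. fail to reject H0.

n_eff = 7, pos = 3, neg = 4, p = 1.000000, fail to reject H0.


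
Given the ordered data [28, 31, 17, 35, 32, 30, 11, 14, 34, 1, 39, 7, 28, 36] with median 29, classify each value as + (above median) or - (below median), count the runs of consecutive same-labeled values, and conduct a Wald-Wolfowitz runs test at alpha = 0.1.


Step 1: Compute median = 29; label A = above, B = below.
Labels in order: BABAAABBABABBA  (n_A = 7, n_B = 7)
Step 2: Count runs R = 10.
Step 3: Under H0 (random ordering), E[R] = 2*n_A*n_B/(n_A+n_B) + 1 = 2*7*7/14 + 1 = 8.0000.
        Var[R] = 2*n_A*n_B*(2*n_A*n_B - n_A - n_B) / ((n_A+n_B)^2 * (n_A+n_B-1)) = 8232/2548 = 3.2308.
        SD[R] = 1.7974.
Step 4: Continuity-corrected z = (R - 0.5 - E[R]) / SD[R] = (10 - 0.5 - 8.0000) / 1.7974 = 0.8345.
Step 5: Two-sided p-value via normal approximation = 2*(1 - Phi(|z|)) = 0.403986.
Step 6: alpha = 0.1. fail to reject H0.

R = 10, z = 0.8345, p = 0.403986, fail to reject H0.


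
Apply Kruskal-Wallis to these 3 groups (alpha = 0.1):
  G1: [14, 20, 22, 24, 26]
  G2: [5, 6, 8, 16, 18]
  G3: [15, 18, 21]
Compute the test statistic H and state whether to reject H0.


Step 1: Combine all N = 13 observations and assign midranks.
sorted (value, group, rank): (5,G2,1), (6,G2,2), (8,G2,3), (14,G1,4), (15,G3,5), (16,G2,6), (18,G2,7.5), (18,G3,7.5), (20,G1,9), (21,G3,10), (22,G1,11), (24,G1,12), (26,G1,13)
Step 2: Sum ranks within each group.
R_1 = 49 (n_1 = 5)
R_2 = 19.5 (n_2 = 5)
R_3 = 22.5 (n_3 = 3)
Step 3: H = 12/(N(N+1)) * sum(R_i^2/n_i) - 3(N+1)
     = 12/(13*14) * (49^2/5 + 19.5^2/5 + 22.5^2/3) - 3*14
     = 0.065934 * 725 - 42
     = 5.802198.
Step 4: Ties present; correction factor C = 1 - 6/(13^3 - 13) = 0.997253. Corrected H = 5.802198 / 0.997253 = 5.818182.
Step 5: Under H0, H ~ chi^2(2); p-value = 0.054525.
Step 6: alpha = 0.1. reject H0.

H = 5.8182, df = 2, p = 0.054525, reject H0.


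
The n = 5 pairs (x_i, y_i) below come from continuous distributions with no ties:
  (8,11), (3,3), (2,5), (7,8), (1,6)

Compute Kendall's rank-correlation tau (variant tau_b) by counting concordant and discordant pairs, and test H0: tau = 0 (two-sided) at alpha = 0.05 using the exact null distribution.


Step 1: Enumerate the 10 unordered pairs (i,j) with i<j and classify each by sign(x_j-x_i) * sign(y_j-y_i).
  (1,2):dx=-5,dy=-8->C; (1,3):dx=-6,dy=-6->C; (1,4):dx=-1,dy=-3->C; (1,5):dx=-7,dy=-5->C
  (2,3):dx=-1,dy=+2->D; (2,4):dx=+4,dy=+5->C; (2,5):dx=-2,dy=+3->D; (3,4):dx=+5,dy=+3->C
  (3,5):dx=-1,dy=+1->D; (4,5):dx=-6,dy=-2->C
Step 2: C = 7, D = 3, total pairs = 10.
Step 3: tau = (C - D)/(n(n-1)/2) = (7 - 3)/10 = 0.400000.
Step 4: Exact two-sided p-value (enumerate n! = 120 permutations of y under H0): p = 0.483333.
Step 5: alpha = 0.05. fail to reject H0.

tau_b = 0.4000 (C=7, D=3), p = 0.483333, fail to reject H0.


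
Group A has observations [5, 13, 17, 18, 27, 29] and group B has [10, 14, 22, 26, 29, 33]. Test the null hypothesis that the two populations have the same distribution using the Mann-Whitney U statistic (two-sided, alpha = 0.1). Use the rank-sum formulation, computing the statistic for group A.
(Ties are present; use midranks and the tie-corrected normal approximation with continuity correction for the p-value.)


Step 1: Combine and sort all 12 observations; assign midranks.
sorted (value, group): (5,X), (10,Y), (13,X), (14,Y), (17,X), (18,X), (22,Y), (26,Y), (27,X), (29,X), (29,Y), (33,Y)
ranks: 5->1, 10->2, 13->3, 14->4, 17->5, 18->6, 22->7, 26->8, 27->9, 29->10.5, 29->10.5, 33->12
Step 2: Rank sum for X: R1 = 1 + 3 + 5 + 6 + 9 + 10.5 = 34.5.
Step 3: U_X = R1 - n1(n1+1)/2 = 34.5 - 6*7/2 = 34.5 - 21 = 13.5.
       U_Y = n1*n2 - U_X = 36 - 13.5 = 22.5.
Step 4: Ties are present, so use the tie-corrected normal approximation (with continuity correction) for the p-value.
Step 5: p-value = 0.521110; compare to alpha = 0.1. fail to reject H0.

U_X = 13.5, p = 0.521110, fail to reject H0 at alpha = 0.1.
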